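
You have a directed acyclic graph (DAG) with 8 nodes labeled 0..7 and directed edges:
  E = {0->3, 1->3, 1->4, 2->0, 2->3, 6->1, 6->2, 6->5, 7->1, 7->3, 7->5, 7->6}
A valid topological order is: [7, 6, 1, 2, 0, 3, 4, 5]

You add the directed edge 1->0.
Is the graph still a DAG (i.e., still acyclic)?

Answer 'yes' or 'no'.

Answer: yes

Derivation:
Given toposort: [7, 6, 1, 2, 0, 3, 4, 5]
Position of 1: index 2; position of 0: index 4
New edge 1->0: forward
Forward edge: respects the existing order. Still a DAG, same toposort still valid.
Still a DAG? yes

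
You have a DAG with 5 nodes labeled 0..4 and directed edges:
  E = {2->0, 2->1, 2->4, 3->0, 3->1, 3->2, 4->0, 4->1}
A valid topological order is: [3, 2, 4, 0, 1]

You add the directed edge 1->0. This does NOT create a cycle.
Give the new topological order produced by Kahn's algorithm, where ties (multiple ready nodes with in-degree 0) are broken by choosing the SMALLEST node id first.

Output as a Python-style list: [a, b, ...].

Answer: [3, 2, 4, 1, 0]

Derivation:
Old toposort: [3, 2, 4, 0, 1]
Added edge: 1->0
Position of 1 (4) > position of 0 (3). Must reorder: 1 must now come before 0.
Run Kahn's algorithm (break ties by smallest node id):
  initial in-degrees: [4, 3, 1, 0, 1]
  ready (indeg=0): [3]
  pop 3: indeg[0]->3; indeg[1]->2; indeg[2]->0 | ready=[2] | order so far=[3]
  pop 2: indeg[0]->2; indeg[1]->1; indeg[4]->0 | ready=[4] | order so far=[3, 2]
  pop 4: indeg[0]->1; indeg[1]->0 | ready=[1] | order so far=[3, 2, 4]
  pop 1: indeg[0]->0 | ready=[0] | order so far=[3, 2, 4, 1]
  pop 0: no out-edges | ready=[] | order so far=[3, 2, 4, 1, 0]
  Result: [3, 2, 4, 1, 0]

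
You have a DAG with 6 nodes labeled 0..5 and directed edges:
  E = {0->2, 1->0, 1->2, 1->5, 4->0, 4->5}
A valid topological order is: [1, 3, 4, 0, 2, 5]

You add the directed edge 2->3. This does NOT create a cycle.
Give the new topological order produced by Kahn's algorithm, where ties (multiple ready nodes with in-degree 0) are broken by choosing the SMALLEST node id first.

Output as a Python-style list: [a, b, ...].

Answer: [1, 4, 0, 2, 3, 5]

Derivation:
Old toposort: [1, 3, 4, 0, 2, 5]
Added edge: 2->3
Position of 2 (4) > position of 3 (1). Must reorder: 2 must now come before 3.
Run Kahn's algorithm (break ties by smallest node id):
  initial in-degrees: [2, 0, 2, 1, 0, 2]
  ready (indeg=0): [1, 4]
  pop 1: indeg[0]->1; indeg[2]->1; indeg[5]->1 | ready=[4] | order so far=[1]
  pop 4: indeg[0]->0; indeg[5]->0 | ready=[0, 5] | order so far=[1, 4]
  pop 0: indeg[2]->0 | ready=[2, 5] | order so far=[1, 4, 0]
  pop 2: indeg[3]->0 | ready=[3, 5] | order so far=[1, 4, 0, 2]
  pop 3: no out-edges | ready=[5] | order so far=[1, 4, 0, 2, 3]
  pop 5: no out-edges | ready=[] | order so far=[1, 4, 0, 2, 3, 5]
  Result: [1, 4, 0, 2, 3, 5]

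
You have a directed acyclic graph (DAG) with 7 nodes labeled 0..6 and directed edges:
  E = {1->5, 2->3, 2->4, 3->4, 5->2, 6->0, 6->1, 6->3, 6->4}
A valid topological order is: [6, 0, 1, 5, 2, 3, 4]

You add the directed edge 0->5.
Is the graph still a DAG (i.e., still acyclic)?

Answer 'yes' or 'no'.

Given toposort: [6, 0, 1, 5, 2, 3, 4]
Position of 0: index 1; position of 5: index 3
New edge 0->5: forward
Forward edge: respects the existing order. Still a DAG, same toposort still valid.
Still a DAG? yes

Answer: yes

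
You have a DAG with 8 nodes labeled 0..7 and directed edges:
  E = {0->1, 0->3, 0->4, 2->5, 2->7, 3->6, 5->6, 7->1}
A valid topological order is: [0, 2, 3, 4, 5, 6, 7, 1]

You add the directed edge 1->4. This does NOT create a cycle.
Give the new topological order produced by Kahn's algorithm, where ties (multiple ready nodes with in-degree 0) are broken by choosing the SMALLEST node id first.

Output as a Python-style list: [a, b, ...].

Answer: [0, 2, 3, 5, 6, 7, 1, 4]

Derivation:
Old toposort: [0, 2, 3, 4, 5, 6, 7, 1]
Added edge: 1->4
Position of 1 (7) > position of 4 (3). Must reorder: 1 must now come before 4.
Run Kahn's algorithm (break ties by smallest node id):
  initial in-degrees: [0, 2, 0, 1, 2, 1, 2, 1]
  ready (indeg=0): [0, 2]
  pop 0: indeg[1]->1; indeg[3]->0; indeg[4]->1 | ready=[2, 3] | order so far=[0]
  pop 2: indeg[5]->0; indeg[7]->0 | ready=[3, 5, 7] | order so far=[0, 2]
  pop 3: indeg[6]->1 | ready=[5, 7] | order so far=[0, 2, 3]
  pop 5: indeg[6]->0 | ready=[6, 7] | order so far=[0, 2, 3, 5]
  pop 6: no out-edges | ready=[7] | order so far=[0, 2, 3, 5, 6]
  pop 7: indeg[1]->0 | ready=[1] | order so far=[0, 2, 3, 5, 6, 7]
  pop 1: indeg[4]->0 | ready=[4] | order so far=[0, 2, 3, 5, 6, 7, 1]
  pop 4: no out-edges | ready=[] | order so far=[0, 2, 3, 5, 6, 7, 1, 4]
  Result: [0, 2, 3, 5, 6, 7, 1, 4]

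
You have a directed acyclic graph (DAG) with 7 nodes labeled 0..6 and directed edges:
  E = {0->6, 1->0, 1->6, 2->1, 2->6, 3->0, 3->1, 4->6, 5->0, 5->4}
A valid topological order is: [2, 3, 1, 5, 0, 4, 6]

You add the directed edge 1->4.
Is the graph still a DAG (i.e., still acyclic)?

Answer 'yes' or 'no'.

Given toposort: [2, 3, 1, 5, 0, 4, 6]
Position of 1: index 2; position of 4: index 5
New edge 1->4: forward
Forward edge: respects the existing order. Still a DAG, same toposort still valid.
Still a DAG? yes

Answer: yes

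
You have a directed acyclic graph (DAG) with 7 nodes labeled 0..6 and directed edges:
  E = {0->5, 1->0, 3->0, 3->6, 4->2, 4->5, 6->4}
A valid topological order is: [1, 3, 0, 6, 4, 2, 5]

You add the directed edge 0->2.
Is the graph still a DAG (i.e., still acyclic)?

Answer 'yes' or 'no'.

Answer: yes

Derivation:
Given toposort: [1, 3, 0, 6, 4, 2, 5]
Position of 0: index 2; position of 2: index 5
New edge 0->2: forward
Forward edge: respects the existing order. Still a DAG, same toposort still valid.
Still a DAG? yes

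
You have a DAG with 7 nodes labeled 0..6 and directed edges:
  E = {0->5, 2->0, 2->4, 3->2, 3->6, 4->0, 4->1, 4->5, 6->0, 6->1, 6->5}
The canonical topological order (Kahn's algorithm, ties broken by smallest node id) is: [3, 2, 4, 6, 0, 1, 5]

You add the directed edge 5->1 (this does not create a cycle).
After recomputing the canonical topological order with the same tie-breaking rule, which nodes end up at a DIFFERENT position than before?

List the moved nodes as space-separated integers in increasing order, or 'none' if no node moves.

Answer: 1 5

Derivation:
Old toposort: [3, 2, 4, 6, 0, 1, 5]
Added edge 5->1
Recompute Kahn (smallest-id tiebreak):
  initial in-degrees: [3, 3, 1, 0, 1, 3, 1]
  ready (indeg=0): [3]
  pop 3: indeg[2]->0; indeg[6]->0 | ready=[2, 6] | order so far=[3]
  pop 2: indeg[0]->2; indeg[4]->0 | ready=[4, 6] | order so far=[3, 2]
  pop 4: indeg[0]->1; indeg[1]->2; indeg[5]->2 | ready=[6] | order so far=[3, 2, 4]
  pop 6: indeg[0]->0; indeg[1]->1; indeg[5]->1 | ready=[0] | order so far=[3, 2, 4, 6]
  pop 0: indeg[5]->0 | ready=[5] | order so far=[3, 2, 4, 6, 0]
  pop 5: indeg[1]->0 | ready=[1] | order so far=[3, 2, 4, 6, 0, 5]
  pop 1: no out-edges | ready=[] | order so far=[3, 2, 4, 6, 0, 5, 1]
New canonical toposort: [3, 2, 4, 6, 0, 5, 1]
Compare positions:
  Node 0: index 4 -> 4 (same)
  Node 1: index 5 -> 6 (moved)
  Node 2: index 1 -> 1 (same)
  Node 3: index 0 -> 0 (same)
  Node 4: index 2 -> 2 (same)
  Node 5: index 6 -> 5 (moved)
  Node 6: index 3 -> 3 (same)
Nodes that changed position: 1 5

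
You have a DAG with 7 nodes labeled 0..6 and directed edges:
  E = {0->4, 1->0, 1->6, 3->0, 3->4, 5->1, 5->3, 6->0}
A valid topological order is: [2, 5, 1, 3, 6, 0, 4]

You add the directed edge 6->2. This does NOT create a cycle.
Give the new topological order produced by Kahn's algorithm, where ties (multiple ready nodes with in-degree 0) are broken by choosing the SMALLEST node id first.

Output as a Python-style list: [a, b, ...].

Old toposort: [2, 5, 1, 3, 6, 0, 4]
Added edge: 6->2
Position of 6 (4) > position of 2 (0). Must reorder: 6 must now come before 2.
Run Kahn's algorithm (break ties by smallest node id):
  initial in-degrees: [3, 1, 1, 1, 2, 0, 1]
  ready (indeg=0): [5]
  pop 5: indeg[1]->0; indeg[3]->0 | ready=[1, 3] | order so far=[5]
  pop 1: indeg[0]->2; indeg[6]->0 | ready=[3, 6] | order so far=[5, 1]
  pop 3: indeg[0]->1; indeg[4]->1 | ready=[6] | order so far=[5, 1, 3]
  pop 6: indeg[0]->0; indeg[2]->0 | ready=[0, 2] | order so far=[5, 1, 3, 6]
  pop 0: indeg[4]->0 | ready=[2, 4] | order so far=[5, 1, 3, 6, 0]
  pop 2: no out-edges | ready=[4] | order so far=[5, 1, 3, 6, 0, 2]
  pop 4: no out-edges | ready=[] | order so far=[5, 1, 3, 6, 0, 2, 4]
  Result: [5, 1, 3, 6, 0, 2, 4]

Answer: [5, 1, 3, 6, 0, 2, 4]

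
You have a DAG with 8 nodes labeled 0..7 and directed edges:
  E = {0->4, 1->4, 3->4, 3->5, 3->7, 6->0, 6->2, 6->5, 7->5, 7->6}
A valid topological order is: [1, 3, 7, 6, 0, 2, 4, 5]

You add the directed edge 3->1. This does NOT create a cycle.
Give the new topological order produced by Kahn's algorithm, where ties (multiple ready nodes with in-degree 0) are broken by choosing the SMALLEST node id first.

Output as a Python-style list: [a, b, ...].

Old toposort: [1, 3, 7, 6, 0, 2, 4, 5]
Added edge: 3->1
Position of 3 (1) > position of 1 (0). Must reorder: 3 must now come before 1.
Run Kahn's algorithm (break ties by smallest node id):
  initial in-degrees: [1, 1, 1, 0, 3, 3, 1, 1]
  ready (indeg=0): [3]
  pop 3: indeg[1]->0; indeg[4]->2; indeg[5]->2; indeg[7]->0 | ready=[1, 7] | order so far=[3]
  pop 1: indeg[4]->1 | ready=[7] | order so far=[3, 1]
  pop 7: indeg[5]->1; indeg[6]->0 | ready=[6] | order so far=[3, 1, 7]
  pop 6: indeg[0]->0; indeg[2]->0; indeg[5]->0 | ready=[0, 2, 5] | order so far=[3, 1, 7, 6]
  pop 0: indeg[4]->0 | ready=[2, 4, 5] | order so far=[3, 1, 7, 6, 0]
  pop 2: no out-edges | ready=[4, 5] | order so far=[3, 1, 7, 6, 0, 2]
  pop 4: no out-edges | ready=[5] | order so far=[3, 1, 7, 6, 0, 2, 4]
  pop 5: no out-edges | ready=[] | order so far=[3, 1, 7, 6, 0, 2, 4, 5]
  Result: [3, 1, 7, 6, 0, 2, 4, 5]

Answer: [3, 1, 7, 6, 0, 2, 4, 5]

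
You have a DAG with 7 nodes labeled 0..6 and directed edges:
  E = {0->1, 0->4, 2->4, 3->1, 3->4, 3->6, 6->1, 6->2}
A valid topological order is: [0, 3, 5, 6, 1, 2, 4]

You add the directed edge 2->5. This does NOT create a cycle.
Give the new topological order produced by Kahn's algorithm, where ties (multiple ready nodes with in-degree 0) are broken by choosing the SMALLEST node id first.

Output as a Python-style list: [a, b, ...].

Old toposort: [0, 3, 5, 6, 1, 2, 4]
Added edge: 2->5
Position of 2 (5) > position of 5 (2). Must reorder: 2 must now come before 5.
Run Kahn's algorithm (break ties by smallest node id):
  initial in-degrees: [0, 3, 1, 0, 3, 1, 1]
  ready (indeg=0): [0, 3]
  pop 0: indeg[1]->2; indeg[4]->2 | ready=[3] | order so far=[0]
  pop 3: indeg[1]->1; indeg[4]->1; indeg[6]->0 | ready=[6] | order so far=[0, 3]
  pop 6: indeg[1]->0; indeg[2]->0 | ready=[1, 2] | order so far=[0, 3, 6]
  pop 1: no out-edges | ready=[2] | order so far=[0, 3, 6, 1]
  pop 2: indeg[4]->0; indeg[5]->0 | ready=[4, 5] | order so far=[0, 3, 6, 1, 2]
  pop 4: no out-edges | ready=[5] | order so far=[0, 3, 6, 1, 2, 4]
  pop 5: no out-edges | ready=[] | order so far=[0, 3, 6, 1, 2, 4, 5]
  Result: [0, 3, 6, 1, 2, 4, 5]

Answer: [0, 3, 6, 1, 2, 4, 5]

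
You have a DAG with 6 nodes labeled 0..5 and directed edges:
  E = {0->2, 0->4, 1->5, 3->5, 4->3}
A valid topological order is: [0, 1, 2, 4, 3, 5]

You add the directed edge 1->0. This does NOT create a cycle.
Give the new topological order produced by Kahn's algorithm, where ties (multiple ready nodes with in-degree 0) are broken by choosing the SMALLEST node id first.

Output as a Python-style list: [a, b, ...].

Answer: [1, 0, 2, 4, 3, 5]

Derivation:
Old toposort: [0, 1, 2, 4, 3, 5]
Added edge: 1->0
Position of 1 (1) > position of 0 (0). Must reorder: 1 must now come before 0.
Run Kahn's algorithm (break ties by smallest node id):
  initial in-degrees: [1, 0, 1, 1, 1, 2]
  ready (indeg=0): [1]
  pop 1: indeg[0]->0; indeg[5]->1 | ready=[0] | order so far=[1]
  pop 0: indeg[2]->0; indeg[4]->0 | ready=[2, 4] | order so far=[1, 0]
  pop 2: no out-edges | ready=[4] | order so far=[1, 0, 2]
  pop 4: indeg[3]->0 | ready=[3] | order so far=[1, 0, 2, 4]
  pop 3: indeg[5]->0 | ready=[5] | order so far=[1, 0, 2, 4, 3]
  pop 5: no out-edges | ready=[] | order so far=[1, 0, 2, 4, 3, 5]
  Result: [1, 0, 2, 4, 3, 5]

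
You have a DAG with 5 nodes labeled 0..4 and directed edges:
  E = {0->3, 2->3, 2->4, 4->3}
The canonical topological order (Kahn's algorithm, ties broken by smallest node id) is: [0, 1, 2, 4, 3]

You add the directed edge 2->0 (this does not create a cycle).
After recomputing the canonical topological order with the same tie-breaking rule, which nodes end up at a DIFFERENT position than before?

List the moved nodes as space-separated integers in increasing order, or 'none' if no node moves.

Old toposort: [0, 1, 2, 4, 3]
Added edge 2->0
Recompute Kahn (smallest-id tiebreak):
  initial in-degrees: [1, 0, 0, 3, 1]
  ready (indeg=0): [1, 2]
  pop 1: no out-edges | ready=[2] | order so far=[1]
  pop 2: indeg[0]->0; indeg[3]->2; indeg[4]->0 | ready=[0, 4] | order so far=[1, 2]
  pop 0: indeg[3]->1 | ready=[4] | order so far=[1, 2, 0]
  pop 4: indeg[3]->0 | ready=[3] | order so far=[1, 2, 0, 4]
  pop 3: no out-edges | ready=[] | order so far=[1, 2, 0, 4, 3]
New canonical toposort: [1, 2, 0, 4, 3]
Compare positions:
  Node 0: index 0 -> 2 (moved)
  Node 1: index 1 -> 0 (moved)
  Node 2: index 2 -> 1 (moved)
  Node 3: index 4 -> 4 (same)
  Node 4: index 3 -> 3 (same)
Nodes that changed position: 0 1 2

Answer: 0 1 2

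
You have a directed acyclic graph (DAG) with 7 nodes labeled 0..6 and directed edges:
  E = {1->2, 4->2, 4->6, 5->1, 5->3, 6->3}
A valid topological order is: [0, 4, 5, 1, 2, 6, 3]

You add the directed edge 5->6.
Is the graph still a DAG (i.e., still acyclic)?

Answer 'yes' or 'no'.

Given toposort: [0, 4, 5, 1, 2, 6, 3]
Position of 5: index 2; position of 6: index 5
New edge 5->6: forward
Forward edge: respects the existing order. Still a DAG, same toposort still valid.
Still a DAG? yes

Answer: yes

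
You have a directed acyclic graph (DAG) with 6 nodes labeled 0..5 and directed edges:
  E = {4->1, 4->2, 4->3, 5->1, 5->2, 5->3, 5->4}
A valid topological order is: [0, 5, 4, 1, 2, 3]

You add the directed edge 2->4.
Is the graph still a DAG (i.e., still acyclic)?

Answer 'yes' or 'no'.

Given toposort: [0, 5, 4, 1, 2, 3]
Position of 2: index 4; position of 4: index 2
New edge 2->4: backward (u after v in old order)
Backward edge: old toposort is now invalid. Check if this creates a cycle.
Does 4 already reach 2? Reachable from 4: [1, 2, 3, 4]. YES -> cycle!
Still a DAG? no

Answer: no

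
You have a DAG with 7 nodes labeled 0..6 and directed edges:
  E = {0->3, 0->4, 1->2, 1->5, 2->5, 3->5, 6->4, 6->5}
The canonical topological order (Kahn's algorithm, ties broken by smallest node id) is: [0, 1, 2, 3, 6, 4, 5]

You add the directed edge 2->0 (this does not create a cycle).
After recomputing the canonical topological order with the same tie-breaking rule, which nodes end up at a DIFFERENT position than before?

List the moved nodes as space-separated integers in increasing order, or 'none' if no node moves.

Answer: 0 1 2

Derivation:
Old toposort: [0, 1, 2, 3, 6, 4, 5]
Added edge 2->0
Recompute Kahn (smallest-id tiebreak):
  initial in-degrees: [1, 0, 1, 1, 2, 4, 0]
  ready (indeg=0): [1, 6]
  pop 1: indeg[2]->0; indeg[5]->3 | ready=[2, 6] | order so far=[1]
  pop 2: indeg[0]->0; indeg[5]->2 | ready=[0, 6] | order so far=[1, 2]
  pop 0: indeg[3]->0; indeg[4]->1 | ready=[3, 6] | order so far=[1, 2, 0]
  pop 3: indeg[5]->1 | ready=[6] | order so far=[1, 2, 0, 3]
  pop 6: indeg[4]->0; indeg[5]->0 | ready=[4, 5] | order so far=[1, 2, 0, 3, 6]
  pop 4: no out-edges | ready=[5] | order so far=[1, 2, 0, 3, 6, 4]
  pop 5: no out-edges | ready=[] | order so far=[1, 2, 0, 3, 6, 4, 5]
New canonical toposort: [1, 2, 0, 3, 6, 4, 5]
Compare positions:
  Node 0: index 0 -> 2 (moved)
  Node 1: index 1 -> 0 (moved)
  Node 2: index 2 -> 1 (moved)
  Node 3: index 3 -> 3 (same)
  Node 4: index 5 -> 5 (same)
  Node 5: index 6 -> 6 (same)
  Node 6: index 4 -> 4 (same)
Nodes that changed position: 0 1 2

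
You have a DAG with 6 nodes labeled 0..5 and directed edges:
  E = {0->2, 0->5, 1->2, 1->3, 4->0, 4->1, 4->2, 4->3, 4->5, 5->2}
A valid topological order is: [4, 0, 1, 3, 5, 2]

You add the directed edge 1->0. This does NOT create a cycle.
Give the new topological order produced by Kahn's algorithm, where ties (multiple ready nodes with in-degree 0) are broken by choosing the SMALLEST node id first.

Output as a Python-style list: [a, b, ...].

Answer: [4, 1, 0, 3, 5, 2]

Derivation:
Old toposort: [4, 0, 1, 3, 5, 2]
Added edge: 1->0
Position of 1 (2) > position of 0 (1). Must reorder: 1 must now come before 0.
Run Kahn's algorithm (break ties by smallest node id):
  initial in-degrees: [2, 1, 4, 2, 0, 2]
  ready (indeg=0): [4]
  pop 4: indeg[0]->1; indeg[1]->0; indeg[2]->3; indeg[3]->1; indeg[5]->1 | ready=[1] | order so far=[4]
  pop 1: indeg[0]->0; indeg[2]->2; indeg[3]->0 | ready=[0, 3] | order so far=[4, 1]
  pop 0: indeg[2]->1; indeg[5]->0 | ready=[3, 5] | order so far=[4, 1, 0]
  pop 3: no out-edges | ready=[5] | order so far=[4, 1, 0, 3]
  pop 5: indeg[2]->0 | ready=[2] | order so far=[4, 1, 0, 3, 5]
  pop 2: no out-edges | ready=[] | order so far=[4, 1, 0, 3, 5, 2]
  Result: [4, 1, 0, 3, 5, 2]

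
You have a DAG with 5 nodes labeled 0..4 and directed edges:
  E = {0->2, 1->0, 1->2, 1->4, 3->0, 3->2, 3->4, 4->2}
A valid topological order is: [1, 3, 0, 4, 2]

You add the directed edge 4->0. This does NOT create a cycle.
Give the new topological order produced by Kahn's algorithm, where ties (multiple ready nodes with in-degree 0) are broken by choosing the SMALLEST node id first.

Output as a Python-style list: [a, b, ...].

Answer: [1, 3, 4, 0, 2]

Derivation:
Old toposort: [1, 3, 0, 4, 2]
Added edge: 4->0
Position of 4 (3) > position of 0 (2). Must reorder: 4 must now come before 0.
Run Kahn's algorithm (break ties by smallest node id):
  initial in-degrees: [3, 0, 4, 0, 2]
  ready (indeg=0): [1, 3]
  pop 1: indeg[0]->2; indeg[2]->3; indeg[4]->1 | ready=[3] | order so far=[1]
  pop 3: indeg[0]->1; indeg[2]->2; indeg[4]->0 | ready=[4] | order so far=[1, 3]
  pop 4: indeg[0]->0; indeg[2]->1 | ready=[0] | order so far=[1, 3, 4]
  pop 0: indeg[2]->0 | ready=[2] | order so far=[1, 3, 4, 0]
  pop 2: no out-edges | ready=[] | order so far=[1, 3, 4, 0, 2]
  Result: [1, 3, 4, 0, 2]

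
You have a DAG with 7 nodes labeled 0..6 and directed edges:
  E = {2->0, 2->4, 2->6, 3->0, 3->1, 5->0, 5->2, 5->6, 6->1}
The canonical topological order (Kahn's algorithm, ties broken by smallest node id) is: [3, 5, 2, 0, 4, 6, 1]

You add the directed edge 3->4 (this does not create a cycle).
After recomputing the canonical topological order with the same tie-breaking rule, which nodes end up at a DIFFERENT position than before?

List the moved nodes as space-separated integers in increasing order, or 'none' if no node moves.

Answer: none

Derivation:
Old toposort: [3, 5, 2, 0, 4, 6, 1]
Added edge 3->4
Recompute Kahn (smallest-id tiebreak):
  initial in-degrees: [3, 2, 1, 0, 2, 0, 2]
  ready (indeg=0): [3, 5]
  pop 3: indeg[0]->2; indeg[1]->1; indeg[4]->1 | ready=[5] | order so far=[3]
  pop 5: indeg[0]->1; indeg[2]->0; indeg[6]->1 | ready=[2] | order so far=[3, 5]
  pop 2: indeg[0]->0; indeg[4]->0; indeg[6]->0 | ready=[0, 4, 6] | order so far=[3, 5, 2]
  pop 0: no out-edges | ready=[4, 6] | order so far=[3, 5, 2, 0]
  pop 4: no out-edges | ready=[6] | order so far=[3, 5, 2, 0, 4]
  pop 6: indeg[1]->0 | ready=[1] | order so far=[3, 5, 2, 0, 4, 6]
  pop 1: no out-edges | ready=[] | order so far=[3, 5, 2, 0, 4, 6, 1]
New canonical toposort: [3, 5, 2, 0, 4, 6, 1]
Compare positions:
  Node 0: index 3 -> 3 (same)
  Node 1: index 6 -> 6 (same)
  Node 2: index 2 -> 2 (same)
  Node 3: index 0 -> 0 (same)
  Node 4: index 4 -> 4 (same)
  Node 5: index 1 -> 1 (same)
  Node 6: index 5 -> 5 (same)
Nodes that changed position: none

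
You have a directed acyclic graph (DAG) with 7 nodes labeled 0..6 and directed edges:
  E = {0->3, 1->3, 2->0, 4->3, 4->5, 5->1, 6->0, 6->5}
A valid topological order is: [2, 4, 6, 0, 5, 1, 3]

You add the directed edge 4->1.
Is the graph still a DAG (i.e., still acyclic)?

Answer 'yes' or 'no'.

Answer: yes

Derivation:
Given toposort: [2, 4, 6, 0, 5, 1, 3]
Position of 4: index 1; position of 1: index 5
New edge 4->1: forward
Forward edge: respects the existing order. Still a DAG, same toposort still valid.
Still a DAG? yes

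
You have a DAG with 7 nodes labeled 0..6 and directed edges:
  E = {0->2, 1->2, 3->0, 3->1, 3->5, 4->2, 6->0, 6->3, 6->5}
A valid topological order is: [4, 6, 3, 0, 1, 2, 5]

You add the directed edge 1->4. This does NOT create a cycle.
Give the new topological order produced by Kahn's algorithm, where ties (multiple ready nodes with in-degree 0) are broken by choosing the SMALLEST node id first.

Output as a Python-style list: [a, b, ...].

Answer: [6, 3, 0, 1, 4, 2, 5]

Derivation:
Old toposort: [4, 6, 3, 0, 1, 2, 5]
Added edge: 1->4
Position of 1 (4) > position of 4 (0). Must reorder: 1 must now come before 4.
Run Kahn's algorithm (break ties by smallest node id):
  initial in-degrees: [2, 1, 3, 1, 1, 2, 0]
  ready (indeg=0): [6]
  pop 6: indeg[0]->1; indeg[3]->0; indeg[5]->1 | ready=[3] | order so far=[6]
  pop 3: indeg[0]->0; indeg[1]->0; indeg[5]->0 | ready=[0, 1, 5] | order so far=[6, 3]
  pop 0: indeg[2]->2 | ready=[1, 5] | order so far=[6, 3, 0]
  pop 1: indeg[2]->1; indeg[4]->0 | ready=[4, 5] | order so far=[6, 3, 0, 1]
  pop 4: indeg[2]->0 | ready=[2, 5] | order so far=[6, 3, 0, 1, 4]
  pop 2: no out-edges | ready=[5] | order so far=[6, 3, 0, 1, 4, 2]
  pop 5: no out-edges | ready=[] | order so far=[6, 3, 0, 1, 4, 2, 5]
  Result: [6, 3, 0, 1, 4, 2, 5]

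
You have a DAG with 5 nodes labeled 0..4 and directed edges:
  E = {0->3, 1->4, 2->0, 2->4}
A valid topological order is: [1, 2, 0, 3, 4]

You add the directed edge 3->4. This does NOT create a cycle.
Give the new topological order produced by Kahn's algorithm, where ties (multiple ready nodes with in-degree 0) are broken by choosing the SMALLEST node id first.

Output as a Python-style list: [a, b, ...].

Old toposort: [1, 2, 0, 3, 4]
Added edge: 3->4
Position of 3 (3) < position of 4 (4). Old order still valid.
Run Kahn's algorithm (break ties by smallest node id):
  initial in-degrees: [1, 0, 0, 1, 3]
  ready (indeg=0): [1, 2]
  pop 1: indeg[4]->2 | ready=[2] | order so far=[1]
  pop 2: indeg[0]->0; indeg[4]->1 | ready=[0] | order so far=[1, 2]
  pop 0: indeg[3]->0 | ready=[3] | order so far=[1, 2, 0]
  pop 3: indeg[4]->0 | ready=[4] | order so far=[1, 2, 0, 3]
  pop 4: no out-edges | ready=[] | order so far=[1, 2, 0, 3, 4]
  Result: [1, 2, 0, 3, 4]

Answer: [1, 2, 0, 3, 4]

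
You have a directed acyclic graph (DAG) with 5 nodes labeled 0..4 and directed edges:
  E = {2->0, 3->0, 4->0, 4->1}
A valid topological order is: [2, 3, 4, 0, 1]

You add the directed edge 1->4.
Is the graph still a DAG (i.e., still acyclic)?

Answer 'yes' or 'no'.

Answer: no

Derivation:
Given toposort: [2, 3, 4, 0, 1]
Position of 1: index 4; position of 4: index 2
New edge 1->4: backward (u after v in old order)
Backward edge: old toposort is now invalid. Check if this creates a cycle.
Does 4 already reach 1? Reachable from 4: [0, 1, 4]. YES -> cycle!
Still a DAG? no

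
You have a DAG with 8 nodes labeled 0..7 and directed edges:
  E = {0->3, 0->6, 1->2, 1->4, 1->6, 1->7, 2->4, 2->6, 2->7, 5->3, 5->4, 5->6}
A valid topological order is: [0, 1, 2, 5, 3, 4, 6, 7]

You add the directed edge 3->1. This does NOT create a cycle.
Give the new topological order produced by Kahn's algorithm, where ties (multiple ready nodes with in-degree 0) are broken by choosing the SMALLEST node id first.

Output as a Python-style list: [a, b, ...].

Answer: [0, 5, 3, 1, 2, 4, 6, 7]

Derivation:
Old toposort: [0, 1, 2, 5, 3, 4, 6, 7]
Added edge: 3->1
Position of 3 (4) > position of 1 (1). Must reorder: 3 must now come before 1.
Run Kahn's algorithm (break ties by smallest node id):
  initial in-degrees: [0, 1, 1, 2, 3, 0, 4, 2]
  ready (indeg=0): [0, 5]
  pop 0: indeg[3]->1; indeg[6]->3 | ready=[5] | order so far=[0]
  pop 5: indeg[3]->0; indeg[4]->2; indeg[6]->2 | ready=[3] | order so far=[0, 5]
  pop 3: indeg[1]->0 | ready=[1] | order so far=[0, 5, 3]
  pop 1: indeg[2]->0; indeg[4]->1; indeg[6]->1; indeg[7]->1 | ready=[2] | order so far=[0, 5, 3, 1]
  pop 2: indeg[4]->0; indeg[6]->0; indeg[7]->0 | ready=[4, 6, 7] | order so far=[0, 5, 3, 1, 2]
  pop 4: no out-edges | ready=[6, 7] | order so far=[0, 5, 3, 1, 2, 4]
  pop 6: no out-edges | ready=[7] | order so far=[0, 5, 3, 1, 2, 4, 6]
  pop 7: no out-edges | ready=[] | order so far=[0, 5, 3, 1, 2, 4, 6, 7]
  Result: [0, 5, 3, 1, 2, 4, 6, 7]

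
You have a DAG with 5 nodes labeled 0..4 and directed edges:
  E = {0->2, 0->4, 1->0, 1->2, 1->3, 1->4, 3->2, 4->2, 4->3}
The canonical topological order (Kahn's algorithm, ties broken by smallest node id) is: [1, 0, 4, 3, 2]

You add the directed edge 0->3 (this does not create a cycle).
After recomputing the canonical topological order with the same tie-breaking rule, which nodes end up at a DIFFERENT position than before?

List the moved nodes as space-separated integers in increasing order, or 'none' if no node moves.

Old toposort: [1, 0, 4, 3, 2]
Added edge 0->3
Recompute Kahn (smallest-id tiebreak):
  initial in-degrees: [1, 0, 4, 3, 2]
  ready (indeg=0): [1]
  pop 1: indeg[0]->0; indeg[2]->3; indeg[3]->2; indeg[4]->1 | ready=[0] | order so far=[1]
  pop 0: indeg[2]->2; indeg[3]->1; indeg[4]->0 | ready=[4] | order so far=[1, 0]
  pop 4: indeg[2]->1; indeg[3]->0 | ready=[3] | order so far=[1, 0, 4]
  pop 3: indeg[2]->0 | ready=[2] | order so far=[1, 0, 4, 3]
  pop 2: no out-edges | ready=[] | order so far=[1, 0, 4, 3, 2]
New canonical toposort: [1, 0, 4, 3, 2]
Compare positions:
  Node 0: index 1 -> 1 (same)
  Node 1: index 0 -> 0 (same)
  Node 2: index 4 -> 4 (same)
  Node 3: index 3 -> 3 (same)
  Node 4: index 2 -> 2 (same)
Nodes that changed position: none

Answer: none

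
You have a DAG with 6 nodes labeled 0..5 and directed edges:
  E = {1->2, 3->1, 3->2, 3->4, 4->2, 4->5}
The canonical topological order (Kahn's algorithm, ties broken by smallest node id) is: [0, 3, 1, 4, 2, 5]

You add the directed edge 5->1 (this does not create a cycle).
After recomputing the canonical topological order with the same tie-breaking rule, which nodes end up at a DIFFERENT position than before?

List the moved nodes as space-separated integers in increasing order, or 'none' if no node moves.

Old toposort: [0, 3, 1, 4, 2, 5]
Added edge 5->1
Recompute Kahn (smallest-id tiebreak):
  initial in-degrees: [0, 2, 3, 0, 1, 1]
  ready (indeg=0): [0, 3]
  pop 0: no out-edges | ready=[3] | order so far=[0]
  pop 3: indeg[1]->1; indeg[2]->2; indeg[4]->0 | ready=[4] | order so far=[0, 3]
  pop 4: indeg[2]->1; indeg[5]->0 | ready=[5] | order so far=[0, 3, 4]
  pop 5: indeg[1]->0 | ready=[1] | order so far=[0, 3, 4, 5]
  pop 1: indeg[2]->0 | ready=[2] | order so far=[0, 3, 4, 5, 1]
  pop 2: no out-edges | ready=[] | order so far=[0, 3, 4, 5, 1, 2]
New canonical toposort: [0, 3, 4, 5, 1, 2]
Compare positions:
  Node 0: index 0 -> 0 (same)
  Node 1: index 2 -> 4 (moved)
  Node 2: index 4 -> 5 (moved)
  Node 3: index 1 -> 1 (same)
  Node 4: index 3 -> 2 (moved)
  Node 5: index 5 -> 3 (moved)
Nodes that changed position: 1 2 4 5

Answer: 1 2 4 5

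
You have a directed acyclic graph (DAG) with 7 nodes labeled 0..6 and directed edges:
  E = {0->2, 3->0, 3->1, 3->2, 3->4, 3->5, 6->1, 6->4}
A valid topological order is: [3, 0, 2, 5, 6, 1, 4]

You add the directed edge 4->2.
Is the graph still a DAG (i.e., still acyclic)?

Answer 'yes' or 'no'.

Given toposort: [3, 0, 2, 5, 6, 1, 4]
Position of 4: index 6; position of 2: index 2
New edge 4->2: backward (u after v in old order)
Backward edge: old toposort is now invalid. Check if this creates a cycle.
Does 2 already reach 4? Reachable from 2: [2]. NO -> still a DAG (reorder needed).
Still a DAG? yes

Answer: yes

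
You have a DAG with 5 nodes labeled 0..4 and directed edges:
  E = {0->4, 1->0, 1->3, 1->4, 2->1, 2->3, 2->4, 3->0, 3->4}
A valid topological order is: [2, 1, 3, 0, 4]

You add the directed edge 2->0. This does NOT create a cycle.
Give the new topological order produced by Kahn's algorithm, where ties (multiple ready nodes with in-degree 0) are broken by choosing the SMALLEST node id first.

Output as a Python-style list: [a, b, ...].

Answer: [2, 1, 3, 0, 4]

Derivation:
Old toposort: [2, 1, 3, 0, 4]
Added edge: 2->0
Position of 2 (0) < position of 0 (3). Old order still valid.
Run Kahn's algorithm (break ties by smallest node id):
  initial in-degrees: [3, 1, 0, 2, 4]
  ready (indeg=0): [2]
  pop 2: indeg[0]->2; indeg[1]->0; indeg[3]->1; indeg[4]->3 | ready=[1] | order so far=[2]
  pop 1: indeg[0]->1; indeg[3]->0; indeg[4]->2 | ready=[3] | order so far=[2, 1]
  pop 3: indeg[0]->0; indeg[4]->1 | ready=[0] | order so far=[2, 1, 3]
  pop 0: indeg[4]->0 | ready=[4] | order so far=[2, 1, 3, 0]
  pop 4: no out-edges | ready=[] | order so far=[2, 1, 3, 0, 4]
  Result: [2, 1, 3, 0, 4]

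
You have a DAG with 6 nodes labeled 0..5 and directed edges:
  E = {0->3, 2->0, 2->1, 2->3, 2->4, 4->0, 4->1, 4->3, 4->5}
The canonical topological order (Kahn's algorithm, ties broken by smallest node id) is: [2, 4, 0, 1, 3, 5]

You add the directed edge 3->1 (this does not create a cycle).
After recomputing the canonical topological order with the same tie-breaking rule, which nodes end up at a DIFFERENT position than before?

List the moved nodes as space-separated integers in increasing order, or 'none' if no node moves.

Old toposort: [2, 4, 0, 1, 3, 5]
Added edge 3->1
Recompute Kahn (smallest-id tiebreak):
  initial in-degrees: [2, 3, 0, 3, 1, 1]
  ready (indeg=0): [2]
  pop 2: indeg[0]->1; indeg[1]->2; indeg[3]->2; indeg[4]->0 | ready=[4] | order so far=[2]
  pop 4: indeg[0]->0; indeg[1]->1; indeg[3]->1; indeg[5]->0 | ready=[0, 5] | order so far=[2, 4]
  pop 0: indeg[3]->0 | ready=[3, 5] | order so far=[2, 4, 0]
  pop 3: indeg[1]->0 | ready=[1, 5] | order so far=[2, 4, 0, 3]
  pop 1: no out-edges | ready=[5] | order so far=[2, 4, 0, 3, 1]
  pop 5: no out-edges | ready=[] | order so far=[2, 4, 0, 3, 1, 5]
New canonical toposort: [2, 4, 0, 3, 1, 5]
Compare positions:
  Node 0: index 2 -> 2 (same)
  Node 1: index 3 -> 4 (moved)
  Node 2: index 0 -> 0 (same)
  Node 3: index 4 -> 3 (moved)
  Node 4: index 1 -> 1 (same)
  Node 5: index 5 -> 5 (same)
Nodes that changed position: 1 3

Answer: 1 3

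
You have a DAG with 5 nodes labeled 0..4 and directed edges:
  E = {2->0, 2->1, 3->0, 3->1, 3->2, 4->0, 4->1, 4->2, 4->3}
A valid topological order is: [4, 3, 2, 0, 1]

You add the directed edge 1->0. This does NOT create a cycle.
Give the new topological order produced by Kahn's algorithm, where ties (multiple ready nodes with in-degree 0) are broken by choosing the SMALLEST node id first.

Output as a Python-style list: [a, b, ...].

Answer: [4, 3, 2, 1, 0]

Derivation:
Old toposort: [4, 3, 2, 0, 1]
Added edge: 1->0
Position of 1 (4) > position of 0 (3). Must reorder: 1 must now come before 0.
Run Kahn's algorithm (break ties by smallest node id):
  initial in-degrees: [4, 3, 2, 1, 0]
  ready (indeg=0): [4]
  pop 4: indeg[0]->3; indeg[1]->2; indeg[2]->1; indeg[3]->0 | ready=[3] | order so far=[4]
  pop 3: indeg[0]->2; indeg[1]->1; indeg[2]->0 | ready=[2] | order so far=[4, 3]
  pop 2: indeg[0]->1; indeg[1]->0 | ready=[1] | order so far=[4, 3, 2]
  pop 1: indeg[0]->0 | ready=[0] | order so far=[4, 3, 2, 1]
  pop 0: no out-edges | ready=[] | order so far=[4, 3, 2, 1, 0]
  Result: [4, 3, 2, 1, 0]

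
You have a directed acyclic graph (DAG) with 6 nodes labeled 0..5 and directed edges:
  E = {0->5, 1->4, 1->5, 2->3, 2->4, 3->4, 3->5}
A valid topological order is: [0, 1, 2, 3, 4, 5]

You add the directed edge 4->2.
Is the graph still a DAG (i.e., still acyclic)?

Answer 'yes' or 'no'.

Given toposort: [0, 1, 2, 3, 4, 5]
Position of 4: index 4; position of 2: index 2
New edge 4->2: backward (u after v in old order)
Backward edge: old toposort is now invalid. Check if this creates a cycle.
Does 2 already reach 4? Reachable from 2: [2, 3, 4, 5]. YES -> cycle!
Still a DAG? no

Answer: no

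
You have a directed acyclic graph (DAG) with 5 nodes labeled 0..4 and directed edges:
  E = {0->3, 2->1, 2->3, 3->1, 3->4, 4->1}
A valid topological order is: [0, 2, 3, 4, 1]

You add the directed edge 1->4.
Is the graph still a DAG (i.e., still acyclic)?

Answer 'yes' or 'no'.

Given toposort: [0, 2, 3, 4, 1]
Position of 1: index 4; position of 4: index 3
New edge 1->4: backward (u after v in old order)
Backward edge: old toposort is now invalid. Check if this creates a cycle.
Does 4 already reach 1? Reachable from 4: [1, 4]. YES -> cycle!
Still a DAG? no

Answer: no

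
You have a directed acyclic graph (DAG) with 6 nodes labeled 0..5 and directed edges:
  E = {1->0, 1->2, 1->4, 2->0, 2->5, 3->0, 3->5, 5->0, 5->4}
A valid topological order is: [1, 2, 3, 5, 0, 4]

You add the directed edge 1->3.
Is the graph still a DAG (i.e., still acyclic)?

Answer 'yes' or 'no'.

Given toposort: [1, 2, 3, 5, 0, 4]
Position of 1: index 0; position of 3: index 2
New edge 1->3: forward
Forward edge: respects the existing order. Still a DAG, same toposort still valid.
Still a DAG? yes

Answer: yes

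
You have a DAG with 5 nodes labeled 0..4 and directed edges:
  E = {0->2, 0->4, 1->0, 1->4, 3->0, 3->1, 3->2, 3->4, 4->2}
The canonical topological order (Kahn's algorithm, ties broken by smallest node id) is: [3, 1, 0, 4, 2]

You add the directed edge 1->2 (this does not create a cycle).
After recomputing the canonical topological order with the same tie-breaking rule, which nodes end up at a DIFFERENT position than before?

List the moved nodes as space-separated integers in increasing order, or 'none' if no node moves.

Answer: none

Derivation:
Old toposort: [3, 1, 0, 4, 2]
Added edge 1->2
Recompute Kahn (smallest-id tiebreak):
  initial in-degrees: [2, 1, 4, 0, 3]
  ready (indeg=0): [3]
  pop 3: indeg[0]->1; indeg[1]->0; indeg[2]->3; indeg[4]->2 | ready=[1] | order so far=[3]
  pop 1: indeg[0]->0; indeg[2]->2; indeg[4]->1 | ready=[0] | order so far=[3, 1]
  pop 0: indeg[2]->1; indeg[4]->0 | ready=[4] | order so far=[3, 1, 0]
  pop 4: indeg[2]->0 | ready=[2] | order so far=[3, 1, 0, 4]
  pop 2: no out-edges | ready=[] | order so far=[3, 1, 0, 4, 2]
New canonical toposort: [3, 1, 0, 4, 2]
Compare positions:
  Node 0: index 2 -> 2 (same)
  Node 1: index 1 -> 1 (same)
  Node 2: index 4 -> 4 (same)
  Node 3: index 0 -> 0 (same)
  Node 4: index 3 -> 3 (same)
Nodes that changed position: none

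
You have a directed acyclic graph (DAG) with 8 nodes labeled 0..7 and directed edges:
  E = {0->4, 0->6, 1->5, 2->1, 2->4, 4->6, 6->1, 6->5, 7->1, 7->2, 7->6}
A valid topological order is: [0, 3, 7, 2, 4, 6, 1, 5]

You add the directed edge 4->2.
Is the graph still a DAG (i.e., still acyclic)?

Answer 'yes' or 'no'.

Given toposort: [0, 3, 7, 2, 4, 6, 1, 5]
Position of 4: index 4; position of 2: index 3
New edge 4->2: backward (u after v in old order)
Backward edge: old toposort is now invalid. Check if this creates a cycle.
Does 2 already reach 4? Reachable from 2: [1, 2, 4, 5, 6]. YES -> cycle!
Still a DAG? no

Answer: no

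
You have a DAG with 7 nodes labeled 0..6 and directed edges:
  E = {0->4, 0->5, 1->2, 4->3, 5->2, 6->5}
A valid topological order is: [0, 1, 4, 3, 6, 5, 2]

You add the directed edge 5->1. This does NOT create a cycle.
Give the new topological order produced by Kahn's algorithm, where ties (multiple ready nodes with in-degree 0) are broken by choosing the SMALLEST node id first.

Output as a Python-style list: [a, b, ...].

Old toposort: [0, 1, 4, 3, 6, 5, 2]
Added edge: 5->1
Position of 5 (5) > position of 1 (1). Must reorder: 5 must now come before 1.
Run Kahn's algorithm (break ties by smallest node id):
  initial in-degrees: [0, 1, 2, 1, 1, 2, 0]
  ready (indeg=0): [0, 6]
  pop 0: indeg[4]->0; indeg[5]->1 | ready=[4, 6] | order so far=[0]
  pop 4: indeg[3]->0 | ready=[3, 6] | order so far=[0, 4]
  pop 3: no out-edges | ready=[6] | order so far=[0, 4, 3]
  pop 6: indeg[5]->0 | ready=[5] | order so far=[0, 4, 3, 6]
  pop 5: indeg[1]->0; indeg[2]->1 | ready=[1] | order so far=[0, 4, 3, 6, 5]
  pop 1: indeg[2]->0 | ready=[2] | order so far=[0, 4, 3, 6, 5, 1]
  pop 2: no out-edges | ready=[] | order so far=[0, 4, 3, 6, 5, 1, 2]
  Result: [0, 4, 3, 6, 5, 1, 2]

Answer: [0, 4, 3, 6, 5, 1, 2]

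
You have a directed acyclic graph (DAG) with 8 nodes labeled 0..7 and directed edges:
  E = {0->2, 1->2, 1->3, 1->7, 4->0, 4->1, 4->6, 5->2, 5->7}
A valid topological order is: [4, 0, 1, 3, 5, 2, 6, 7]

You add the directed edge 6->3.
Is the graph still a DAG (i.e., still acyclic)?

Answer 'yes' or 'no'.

Answer: yes

Derivation:
Given toposort: [4, 0, 1, 3, 5, 2, 6, 7]
Position of 6: index 6; position of 3: index 3
New edge 6->3: backward (u after v in old order)
Backward edge: old toposort is now invalid. Check if this creates a cycle.
Does 3 already reach 6? Reachable from 3: [3]. NO -> still a DAG (reorder needed).
Still a DAG? yes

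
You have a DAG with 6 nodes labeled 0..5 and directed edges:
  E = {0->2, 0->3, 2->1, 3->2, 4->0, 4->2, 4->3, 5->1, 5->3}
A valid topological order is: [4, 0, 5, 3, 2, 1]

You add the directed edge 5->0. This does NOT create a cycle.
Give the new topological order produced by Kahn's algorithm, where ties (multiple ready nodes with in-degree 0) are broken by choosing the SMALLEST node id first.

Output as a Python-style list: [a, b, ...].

Old toposort: [4, 0, 5, 3, 2, 1]
Added edge: 5->0
Position of 5 (2) > position of 0 (1). Must reorder: 5 must now come before 0.
Run Kahn's algorithm (break ties by smallest node id):
  initial in-degrees: [2, 2, 3, 3, 0, 0]
  ready (indeg=0): [4, 5]
  pop 4: indeg[0]->1; indeg[2]->2; indeg[3]->2 | ready=[5] | order so far=[4]
  pop 5: indeg[0]->0; indeg[1]->1; indeg[3]->1 | ready=[0] | order so far=[4, 5]
  pop 0: indeg[2]->1; indeg[3]->0 | ready=[3] | order so far=[4, 5, 0]
  pop 3: indeg[2]->0 | ready=[2] | order so far=[4, 5, 0, 3]
  pop 2: indeg[1]->0 | ready=[1] | order so far=[4, 5, 0, 3, 2]
  pop 1: no out-edges | ready=[] | order so far=[4, 5, 0, 3, 2, 1]
  Result: [4, 5, 0, 3, 2, 1]

Answer: [4, 5, 0, 3, 2, 1]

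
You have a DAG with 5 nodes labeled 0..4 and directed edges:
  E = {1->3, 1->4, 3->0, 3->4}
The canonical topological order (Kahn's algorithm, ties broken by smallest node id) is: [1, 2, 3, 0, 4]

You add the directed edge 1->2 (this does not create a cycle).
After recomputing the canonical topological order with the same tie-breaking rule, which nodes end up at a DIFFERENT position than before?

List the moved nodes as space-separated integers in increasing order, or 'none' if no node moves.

Old toposort: [1, 2, 3, 0, 4]
Added edge 1->2
Recompute Kahn (smallest-id tiebreak):
  initial in-degrees: [1, 0, 1, 1, 2]
  ready (indeg=0): [1]
  pop 1: indeg[2]->0; indeg[3]->0; indeg[4]->1 | ready=[2, 3] | order so far=[1]
  pop 2: no out-edges | ready=[3] | order so far=[1, 2]
  pop 3: indeg[0]->0; indeg[4]->0 | ready=[0, 4] | order so far=[1, 2, 3]
  pop 0: no out-edges | ready=[4] | order so far=[1, 2, 3, 0]
  pop 4: no out-edges | ready=[] | order so far=[1, 2, 3, 0, 4]
New canonical toposort: [1, 2, 3, 0, 4]
Compare positions:
  Node 0: index 3 -> 3 (same)
  Node 1: index 0 -> 0 (same)
  Node 2: index 1 -> 1 (same)
  Node 3: index 2 -> 2 (same)
  Node 4: index 4 -> 4 (same)
Nodes that changed position: none

Answer: none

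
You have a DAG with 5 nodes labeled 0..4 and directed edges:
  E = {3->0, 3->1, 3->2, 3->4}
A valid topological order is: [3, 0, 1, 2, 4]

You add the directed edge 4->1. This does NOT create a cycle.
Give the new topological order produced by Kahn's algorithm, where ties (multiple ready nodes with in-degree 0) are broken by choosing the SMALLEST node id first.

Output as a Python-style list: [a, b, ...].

Old toposort: [3, 0, 1, 2, 4]
Added edge: 4->1
Position of 4 (4) > position of 1 (2). Must reorder: 4 must now come before 1.
Run Kahn's algorithm (break ties by smallest node id):
  initial in-degrees: [1, 2, 1, 0, 1]
  ready (indeg=0): [3]
  pop 3: indeg[0]->0; indeg[1]->1; indeg[2]->0; indeg[4]->0 | ready=[0, 2, 4] | order so far=[3]
  pop 0: no out-edges | ready=[2, 4] | order so far=[3, 0]
  pop 2: no out-edges | ready=[4] | order so far=[3, 0, 2]
  pop 4: indeg[1]->0 | ready=[1] | order so far=[3, 0, 2, 4]
  pop 1: no out-edges | ready=[] | order so far=[3, 0, 2, 4, 1]
  Result: [3, 0, 2, 4, 1]

Answer: [3, 0, 2, 4, 1]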